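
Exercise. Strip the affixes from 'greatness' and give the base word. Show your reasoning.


Remove suffix '-ness' from 'greatness' to get root 'great'.

great


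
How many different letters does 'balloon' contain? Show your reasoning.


Unique letters in 'balloon': {a, b, l, n, o} = 5 distinct letters.

5


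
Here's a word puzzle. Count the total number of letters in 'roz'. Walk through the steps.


Spell out 'roz' and number each letter: r(1), o(2), z(3). Total: 3 letters.

3


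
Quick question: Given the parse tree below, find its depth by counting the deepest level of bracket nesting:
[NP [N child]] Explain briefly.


Count bracket nesting levels:
'[' at pos 0: depth = 1
'[' at pos 4: depth = 2
Maximum depth reached: 2

2


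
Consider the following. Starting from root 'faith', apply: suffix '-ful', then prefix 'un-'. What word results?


Step 1: Add suffix '-ful' to 'faith' = 'faithful'
Step 2: Add prefix 'un-' to 'faithful' = 'unfaithful'

unfaithful


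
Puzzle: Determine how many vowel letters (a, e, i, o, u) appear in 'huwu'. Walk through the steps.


Vowels in 'huwu': u, u = 2 vowels.

2


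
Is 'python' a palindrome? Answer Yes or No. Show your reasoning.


Forward: 'python'
Reversed: 'nohtyp'
They differ.

No


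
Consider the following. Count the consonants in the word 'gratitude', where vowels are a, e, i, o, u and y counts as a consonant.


Consonants in 'gratitude': g, r, t, t, d = 5 consonants.

5


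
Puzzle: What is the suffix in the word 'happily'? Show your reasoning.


The word 'happily' = 'happy' (root) + '-ly' (suffix). The suffix is '-ly'.

ly


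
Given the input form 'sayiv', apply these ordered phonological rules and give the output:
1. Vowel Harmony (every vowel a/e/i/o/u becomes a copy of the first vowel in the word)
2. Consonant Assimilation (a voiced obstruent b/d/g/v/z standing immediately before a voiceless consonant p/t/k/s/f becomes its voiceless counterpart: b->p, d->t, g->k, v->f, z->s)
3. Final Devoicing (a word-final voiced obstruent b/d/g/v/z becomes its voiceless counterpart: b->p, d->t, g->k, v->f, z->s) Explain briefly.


Starting form: 'sayiv'
Rule 1: Vowel Harmony: all vowels become 'a' (matching first vowel). 'sayiv' -> 'sayav'
Rule 2: Consonant Assimilation: no voiced obstruent (b/d/g/v/z) stands immediately before a voiceless consonant (p/t/k/s/f). No change.
Rule 3: Final Devoicing: word-final voiced obstruent 'v' becomes voiceless 'f'. 'sayav' -> 'sayaf'
Final form: 'sayaf'

sayaf


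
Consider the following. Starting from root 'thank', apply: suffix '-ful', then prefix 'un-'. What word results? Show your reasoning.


Step 1: Add suffix '-ful' to 'thank' = 'thankful'
Step 2: Add prefix 'un-' to 'thankful' = 'unthankful'

unthankful


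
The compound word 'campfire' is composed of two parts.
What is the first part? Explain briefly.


Split 'campfire' into 'camp' + 'fire'. The first part is 'camp'.

camp


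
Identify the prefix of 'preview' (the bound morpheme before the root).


The word 'preview' = 'pre' (prefix) + 'view' (root). The prefix is 'pre'.

pre


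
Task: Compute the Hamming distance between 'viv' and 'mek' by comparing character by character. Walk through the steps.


Alignment:
Position 1: 'v' vs 'm' = DIFFER
Position 2: 'i' vs 'e' = DIFFER
Position 3: 'v' vs 'k' = DIFFER
Total differences: 3

3


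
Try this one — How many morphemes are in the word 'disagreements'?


Decomposition: dis- (prefix) + agree (root) + -ment (suffix) + -s (plural) = 4 morpheme(s)

4 morphemes


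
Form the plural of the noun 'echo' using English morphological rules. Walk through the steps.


Apply rule: Add -es (consonant + o). 'echo' becomes 'echoes'.

echoes


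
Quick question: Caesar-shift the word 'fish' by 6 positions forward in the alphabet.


Shift each letter by 6: f -> l, i -> o, s -> y, h -> n. Result: 'loyn'.

loyn


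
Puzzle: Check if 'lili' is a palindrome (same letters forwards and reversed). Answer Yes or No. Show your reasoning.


Forward: 'lili'
Reversed: 'ilil'
They differ.

No


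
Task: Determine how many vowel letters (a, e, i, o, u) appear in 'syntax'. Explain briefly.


Vowels in 'syntax': a = 1 vowels.

1


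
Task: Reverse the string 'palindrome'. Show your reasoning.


Reverse 'palindrome' character by character: 'emordnilap'.

emordnilap


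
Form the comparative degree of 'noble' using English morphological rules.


Apply comparative formation (ends in e: add -r): 'noble' -> 'nobler'.

nobler


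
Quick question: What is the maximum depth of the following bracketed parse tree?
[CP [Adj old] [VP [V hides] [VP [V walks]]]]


Count bracket nesting levels:
'[' at pos 0: depth = 1
'[' at pos 4: depth = 2
'[' at pos 14: depth = 2
'[' at pos 18: depth = 3
'[' at pos 28: depth = 3
'[' at pos 32: depth = 4
Maximum depth reached: 4

4


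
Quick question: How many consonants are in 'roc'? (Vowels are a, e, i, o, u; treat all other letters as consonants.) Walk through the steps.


Consonants in 'roc': r, c = 2 consonants.

2


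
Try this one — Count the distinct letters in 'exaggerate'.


Unique letters in 'exaggerate': {a, e, g, r, t, x} = 6 distinct letters.

6


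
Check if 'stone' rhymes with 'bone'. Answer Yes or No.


Rime (stressed vowel + following sounds) of 'stone': -one = /oʊn/
Rime of 'bone': -one = /oʊn/
/oʊn/ and /oʊn/ are the same ending sound, so the words rhyme.

Yes


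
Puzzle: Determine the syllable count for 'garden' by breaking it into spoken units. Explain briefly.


Break 'garden' into syllables: gar-den -> gar | den = 2 syllables

2 syllables


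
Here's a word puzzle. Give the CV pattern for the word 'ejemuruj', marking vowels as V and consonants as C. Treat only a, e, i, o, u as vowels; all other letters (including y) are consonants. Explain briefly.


Letter mapping: e = V, j = C, e = V, m = C, u = V, r = C, u = V, j = C.

VCVCVCVC


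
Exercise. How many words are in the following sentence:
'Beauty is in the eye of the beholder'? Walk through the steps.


Split into words: Beauty | is | in | the | eye | of | the | beholder = 8 words.

8


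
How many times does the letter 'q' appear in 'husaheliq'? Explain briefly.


Letter 'q' in 'husaheliq': found at position(s) 9 = 1 occurrence(s).

1


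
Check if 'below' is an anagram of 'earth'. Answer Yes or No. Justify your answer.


Sorted letters of 'below': 'below'
Sorted letters of 'earth': 'aehrt'
They do not match.

No


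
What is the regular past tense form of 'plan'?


Apply rule: Double final consonant and add -ed. 'plan' becomes 'planned'.

planned


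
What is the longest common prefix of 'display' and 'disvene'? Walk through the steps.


Compare from the start: 3 characters match: 'dis'. Mismatch at position 4: 'p' vs 'v'.

dis


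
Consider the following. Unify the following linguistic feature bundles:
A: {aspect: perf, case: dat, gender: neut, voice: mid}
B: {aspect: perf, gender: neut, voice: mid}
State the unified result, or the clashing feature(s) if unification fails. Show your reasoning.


Compare features:
aspect: A=perf vs B=perf -> unified: perf
case: A=dat vs B=_ -> unified: dat
gender: A=neut vs B=neut -> unified: neut
voice: A=mid vs B=mid -> unified: mid
No clashes found.

Unified: {aspect: perf, case: dat, gender: neut, voice: mid}


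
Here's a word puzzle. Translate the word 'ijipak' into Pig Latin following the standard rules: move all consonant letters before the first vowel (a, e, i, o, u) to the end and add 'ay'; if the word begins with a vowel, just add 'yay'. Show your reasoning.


'ijipak' starts with a vowel, so add 'yay': 'ijipakyay'.

ijipakyay


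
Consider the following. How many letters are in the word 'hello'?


Spell out 'hello' and number each letter: h(1), e(2), l(3), l(4), o(5). Total: 5 letters.

5


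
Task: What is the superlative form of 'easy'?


Apply superlative formation (consonant + y: change y to i, add -est): 'easy' -> 'easiest'.

easiest


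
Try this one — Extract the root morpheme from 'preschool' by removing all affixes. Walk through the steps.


Remove prefix 'pre' from 'preschool' to get root 'school'.

school


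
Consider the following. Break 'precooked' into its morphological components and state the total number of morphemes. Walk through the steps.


Step 1: Identify prefix: 'pre' (meaning: before)
Step 2: Identify root: 'cook'
Step 3: Identify suffix(es): 'ed'
Decomposition: pre- (prefix: before) + cook (root) + -ed (suffix: past)
Total morphemes: 3

3 morphemes (pre- (prefix: before) + cook (root) + -ed (suffix: past))


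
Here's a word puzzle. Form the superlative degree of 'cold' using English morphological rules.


Apply superlative formation (add -est): 'cold' -> 'coldest'.

coldest


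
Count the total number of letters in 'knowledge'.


Spell out 'knowledge' and number each letter: k(1), n(2), o(3), w(4), l(5), e(6), d(7), g(8), e(9). Total: 9 letters.

9


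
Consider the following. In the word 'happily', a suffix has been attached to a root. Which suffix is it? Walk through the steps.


The word 'happily' = 'happy' (root) + '-ly' (suffix). The suffix is '-ly'.

ly


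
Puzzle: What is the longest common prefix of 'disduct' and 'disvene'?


Compare from the start: 3 characters match: 'dis'. Mismatch at position 4: 'd' vs 'v'.

dis


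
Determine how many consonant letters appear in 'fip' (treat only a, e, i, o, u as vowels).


Consonants in 'fip': f, p = 2 consonants.

2


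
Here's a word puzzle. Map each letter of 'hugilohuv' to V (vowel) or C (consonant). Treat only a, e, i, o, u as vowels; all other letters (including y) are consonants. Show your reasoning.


Letter mapping: h = C, u = V, g = C, i = V, l = C, o = V, h = C, u = V, v = C.

CVCVCVCVC


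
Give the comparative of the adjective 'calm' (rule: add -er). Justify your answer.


Apply comparative formation (add -er): 'calm' -> 'calmer'.

calmer


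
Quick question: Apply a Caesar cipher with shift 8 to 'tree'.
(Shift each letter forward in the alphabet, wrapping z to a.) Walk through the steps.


Shift each letter by 8: t -> b, r -> z, e -> m, e -> m. Result: 'bzmm'.

bzmm


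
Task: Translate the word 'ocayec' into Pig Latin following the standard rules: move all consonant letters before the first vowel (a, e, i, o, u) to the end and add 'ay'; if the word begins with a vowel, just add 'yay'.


'ocayec' starts with a vowel, so add 'yay': 'ocayecyay'.

ocayecyay


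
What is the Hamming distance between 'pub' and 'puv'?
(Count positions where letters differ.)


Alignment:
Position 1: 'p' vs 'p' = match
Position 2: 'u' vs 'u' = match
Position 3: 'b' vs 'v' = DIFFER
Total differences: 1

1


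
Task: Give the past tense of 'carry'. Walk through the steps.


Apply rule: Change -y to -ied. 'carry' becomes 'carried'.

carried


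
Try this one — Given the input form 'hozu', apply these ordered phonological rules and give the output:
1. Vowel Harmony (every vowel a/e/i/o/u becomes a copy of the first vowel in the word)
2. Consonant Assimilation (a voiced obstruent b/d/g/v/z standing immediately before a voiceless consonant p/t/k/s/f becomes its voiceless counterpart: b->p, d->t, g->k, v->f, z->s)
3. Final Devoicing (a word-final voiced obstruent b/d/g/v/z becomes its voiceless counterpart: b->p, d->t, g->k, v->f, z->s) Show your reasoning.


Starting form: 'hozu'
Rule 1: Vowel Harmony: all vowels become 'o' (matching first vowel). 'hozu' -> 'hozo'
Rule 2: Consonant Assimilation: no voiced obstruent (b/d/g/v/z) stands immediately before a voiceless consonant (p/t/k/s/f). No change.
Rule 3: Final Devoicing: the word ends in the vowel 'o', not a consonant. No change.
Final form: 'hozo'

hozo


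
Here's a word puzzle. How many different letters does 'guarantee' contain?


Unique letters in 'guarantee': {a, e, g, n, r, t, u} = 7 distinct letters.

7


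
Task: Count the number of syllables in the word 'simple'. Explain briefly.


Break 'simple' into syllables: sim-ple -> sim | ple = 2 syllables

2 syllables


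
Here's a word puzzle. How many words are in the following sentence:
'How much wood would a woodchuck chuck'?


Split into words: How | much | wood | would | a | woodchuck | chuck = 7 words.

7


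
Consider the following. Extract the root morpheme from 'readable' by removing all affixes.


Remove suffix '-able' from 'readable' to get root 'read'.

read


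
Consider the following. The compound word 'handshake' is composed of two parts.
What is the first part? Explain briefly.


Split 'handshake' into 'hand' + 'shake'. The first part is 'hand'.

hand


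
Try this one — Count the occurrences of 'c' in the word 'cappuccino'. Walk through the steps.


Letter 'c' in 'cappuccino': found at position(s) 1, 6, 7 = 3 occurrence(s).

3


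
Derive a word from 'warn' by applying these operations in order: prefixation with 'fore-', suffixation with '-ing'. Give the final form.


Step 1: Add prefix 'fore-' to 'warn' = 'forewarn'
Step 2: Add suffix '-ing' to 'forewarn' = 'forewarning'

forewarning


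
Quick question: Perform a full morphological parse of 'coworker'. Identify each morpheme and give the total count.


Step 1: Identify prefix: 'co' (meaning: together)
Step 2: Identify root: 'work'
Step 3: Identify suffix(es): 'er'
Decomposition: co- (prefix: together) + work (root) + -er (suffix: one who)
Total morphemes: 3

3 morphemes (co- (prefix: together) + work (root) + -er (suffix: one who))


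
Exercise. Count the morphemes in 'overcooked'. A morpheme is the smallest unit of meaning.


Decomposition: over- (prefix) + cook (root) + -ed (suffix) = 3 morpheme(s)

3 morphemes


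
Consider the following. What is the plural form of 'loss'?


Apply rule: Add -es (sibilant/fricative ending). 'loss' becomes 'losses'.

losses


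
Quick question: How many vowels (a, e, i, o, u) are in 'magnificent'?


Vowels in 'magnificent': a, i, i, e = 4 vowels.

4


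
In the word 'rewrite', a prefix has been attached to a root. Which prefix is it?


The word 'rewrite' = 're' (prefix) + 'write' (root). The prefix is 're'.

re


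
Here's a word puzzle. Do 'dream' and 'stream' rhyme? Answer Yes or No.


Rime (stressed vowel + following sounds) of 'dream': -eam = /iːm/
Rime of 'stream': -eam = /iːm/
/iːm/ and /iːm/ are the same ending sound, so the words rhyme.

Yes


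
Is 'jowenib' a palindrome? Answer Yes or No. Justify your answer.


Forward: 'jowenib'
Reversed: 'binewoj'
They differ.

No


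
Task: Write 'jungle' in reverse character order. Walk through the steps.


Reverse 'jungle' character by character: 'elgnuj'.

elgnuj


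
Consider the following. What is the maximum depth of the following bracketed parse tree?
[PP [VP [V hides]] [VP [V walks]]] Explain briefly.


Count bracket nesting levels:
'[' at pos 0: depth = 1
'[' at pos 4: depth = 2
'[' at pos 8: depth = 3
'[' at pos 19: depth = 2
'[' at pos 23: depth = 3
Maximum depth reached: 3

3


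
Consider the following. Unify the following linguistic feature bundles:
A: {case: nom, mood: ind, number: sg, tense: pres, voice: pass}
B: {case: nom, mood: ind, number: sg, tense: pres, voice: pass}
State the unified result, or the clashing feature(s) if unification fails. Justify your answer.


Compare features:
case: A=nom vs B=nom -> unified: nom
mood: A=ind vs B=ind -> unified: ind
number: A=sg vs B=sg -> unified: sg
tense: A=pres vs B=pres -> unified: pres
voice: A=pass vs B=pass -> unified: pass
No clashes found.

Unified: {case: nom, mood: ind, number: sg, tense: pres, voice: pass}


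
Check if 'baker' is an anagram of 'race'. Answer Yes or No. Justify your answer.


Sorted letters of 'baker': 'abekr'
Sorted letters of 'race': 'acer'
They do not match.

No


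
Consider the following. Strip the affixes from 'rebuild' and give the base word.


Remove prefix 're' from 'rebuild' to get root 'build'.

build


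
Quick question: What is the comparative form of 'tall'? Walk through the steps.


Apply comparative formation (add -er): 'tall' -> 'taller'.

taller


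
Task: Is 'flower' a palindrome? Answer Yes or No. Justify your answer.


Forward: 'flower'
Reversed: 'rewolf'
They differ.

No


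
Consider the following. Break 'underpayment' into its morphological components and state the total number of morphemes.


Step 1: Identify prefix: 'under' (meaning: beneath/insufficient)
Step 2: Identify root: 'pay'
Step 3: Identify suffix(es): 'ment'
Decomposition: under- (prefix: beneath/insufficient) + pay (root) + -ment (suffix: action/result)
Total morphemes: 3

3 morphemes (under- (prefix: beneath/insufficient) + pay (root) + -ment (suffix: action/result))


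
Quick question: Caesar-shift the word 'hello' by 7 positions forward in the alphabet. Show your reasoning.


Shift each letter by 7: h -> o, e -> l, l -> s, l -> s, o -> v. Result: 'olssv'.

olssv


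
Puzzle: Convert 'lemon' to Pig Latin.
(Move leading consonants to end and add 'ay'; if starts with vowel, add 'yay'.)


'lemon': move consonant cluster 'l' to end and add 'ay': 'emonlay'.

emonlay


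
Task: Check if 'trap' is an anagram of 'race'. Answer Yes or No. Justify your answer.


Sorted letters of 'trap': 'aprt'
Sorted letters of 'race': 'acer'
They do not match.

No


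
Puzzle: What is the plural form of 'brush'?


Apply rule: Add -es (sibilant/fricative ending). 'brush' becomes 'brushes'.

brushes


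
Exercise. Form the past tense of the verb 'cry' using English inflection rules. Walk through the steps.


Apply rule: Change -y to -ied. 'cry' becomes 'cried'.

cried


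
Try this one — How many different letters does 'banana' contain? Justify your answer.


Unique letters in 'banana': {a, b, n} = 3 distinct letters.

3


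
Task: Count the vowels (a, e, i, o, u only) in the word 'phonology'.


Vowels in 'phonology': o, o, o = 3 vowels.

3


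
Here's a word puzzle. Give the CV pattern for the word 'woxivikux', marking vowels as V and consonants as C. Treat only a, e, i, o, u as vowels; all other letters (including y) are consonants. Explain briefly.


Letter mapping: w = C, o = V, x = C, i = V, v = C, i = V, k = C, u = V, x = C.

CVCVCVCVC


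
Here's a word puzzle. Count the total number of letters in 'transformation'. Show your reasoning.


Spell out 'transformation' and number each letter: t(1), r(2), a(3), n(4), s(5), f(6), o(7), r(8), m(9), a(10), t(11), i(12), o(13), n(14). Total: 14 letters.

14


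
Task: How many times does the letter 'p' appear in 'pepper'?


Letter 'p' in 'pepper': found at position(s) 1, 3, 4 = 3 occurrence(s).

3


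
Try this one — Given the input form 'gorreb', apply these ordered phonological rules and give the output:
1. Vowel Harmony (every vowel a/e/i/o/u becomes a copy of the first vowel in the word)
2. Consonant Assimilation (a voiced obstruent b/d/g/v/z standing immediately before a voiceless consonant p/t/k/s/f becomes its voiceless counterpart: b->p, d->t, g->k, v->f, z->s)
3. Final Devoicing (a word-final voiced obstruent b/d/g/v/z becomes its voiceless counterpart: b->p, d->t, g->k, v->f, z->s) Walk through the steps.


Starting form: 'gorreb'
Rule 1: Vowel Harmony: all vowels become 'o' (matching first vowel). 'gorreb' -> 'gorrob'
Rule 2: Consonant Assimilation: no voiced obstruent (b/d/g/v/z) stands immediately before a voiceless consonant (p/t/k/s/f). No change.
Rule 3: Final Devoicing: word-final voiced obstruent 'b' becomes voiceless 'p'. 'gorrob' -> 'gorrop'
Final form: 'gorrop'

gorrop


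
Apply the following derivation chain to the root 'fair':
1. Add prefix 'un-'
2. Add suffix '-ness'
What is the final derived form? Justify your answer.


Step 1: Add prefix 'un-' to 'fair' = 'unfair'
Step 2: Add suffix '-ness' to 'unfair' = 'unfairness'

unfairness


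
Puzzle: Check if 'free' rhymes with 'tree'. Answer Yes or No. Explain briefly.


Rime (stressed vowel + following sounds) of 'free': -ee = /iː/
Rime of 'tree': -ee = /iː/
/iː/ and /iː/ are the same ending sound, so the words rhyme.

Yes


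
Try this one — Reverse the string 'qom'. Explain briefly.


Reverse 'qom' character by character: 'moq'.

moq


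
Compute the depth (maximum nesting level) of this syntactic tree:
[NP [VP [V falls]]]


Count bracket nesting levels:
'[' at pos 0: depth = 1
'[' at pos 4: depth = 2
'[' at pos 8: depth = 3
Maximum depth reached: 3

3


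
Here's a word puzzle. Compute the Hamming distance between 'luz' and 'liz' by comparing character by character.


Alignment:
Position 1: 'l' vs 'l' = match
Position 2: 'u' vs 'i' = DIFFER
Position 3: 'z' vs 'z' = match
Total differences: 1

1


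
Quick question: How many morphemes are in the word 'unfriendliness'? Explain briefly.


Decomposition: un- (prefix) + friend (root) + -ly (suffix) + -ness (suffix) = 4 morpheme(s)

4 morphemes


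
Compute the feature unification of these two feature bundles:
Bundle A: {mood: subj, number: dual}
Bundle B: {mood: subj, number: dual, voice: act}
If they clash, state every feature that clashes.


Compare features:
mood: A=subj vs B=subj -> unified: subj
number: A=dual vs B=dual -> unified: dual
voice: A=_ vs B=act -> unified: act
No clashes found.

Unified: {mood: subj, number: dual, voice: act}


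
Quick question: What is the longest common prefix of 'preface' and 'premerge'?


Compare from the start: 3 characters match: 'pre'. Mismatch at position 4: 'f' vs 'm'.

pre


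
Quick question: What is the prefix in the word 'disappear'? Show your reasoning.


The word 'disappear' = 'dis' (prefix) + 'appear' (root). The prefix is 'dis'.

dis


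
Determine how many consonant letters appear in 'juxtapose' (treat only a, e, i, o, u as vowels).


Consonants in 'juxtapose': j, x, t, p, s = 5 consonants.

5


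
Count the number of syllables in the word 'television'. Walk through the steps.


Break 'television' into syllables: tel-e-vi-sion -> tel | e | vi | sion = 4 syllables

4 syllables


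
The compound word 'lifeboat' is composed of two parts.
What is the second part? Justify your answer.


Split 'lifeboat' into 'life' + 'boat'. The second part is 'boat'.

boat


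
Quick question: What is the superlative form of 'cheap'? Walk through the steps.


Apply superlative formation (add -est): 'cheap' -> 'cheapest'.

cheapest


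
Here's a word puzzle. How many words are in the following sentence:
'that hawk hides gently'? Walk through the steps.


Split into words: that | hawk | hides | gently = 4 words.

4


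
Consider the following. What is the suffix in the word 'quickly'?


The word 'quickly' = 'quick' (root) + '-ly' (suffix). The suffix is '-ly'.

ly


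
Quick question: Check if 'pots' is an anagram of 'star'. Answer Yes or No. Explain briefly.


Sorted letters of 'pots': 'opst'
Sorted letters of 'star': 'arst'
They do not match.

No


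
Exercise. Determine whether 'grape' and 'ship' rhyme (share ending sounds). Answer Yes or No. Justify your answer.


Rime (stressed vowel + following sounds) of 'grape': -ape = /eɪp/
Rime of 'ship': -ip = /ɪp/
/eɪp/ and /ɪp/ are different ending sounds, so the words do not rhyme.

No


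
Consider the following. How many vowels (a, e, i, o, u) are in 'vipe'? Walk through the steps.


Vowels in 'vipe': i, e = 2 vowels.

2


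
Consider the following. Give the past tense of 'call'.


Apply rule: Add -ed. 'call' becomes 'called'.

called


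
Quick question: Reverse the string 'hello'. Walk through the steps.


Reverse 'hello' character by character: 'olleh'.

olleh


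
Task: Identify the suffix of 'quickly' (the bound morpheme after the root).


The word 'quickly' = 'quick' (root) + '-ly' (suffix). The suffix is '-ly'.

ly


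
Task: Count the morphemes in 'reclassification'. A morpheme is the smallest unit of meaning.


Decomposition: re- (prefix) + class (root) + -ify (suffix) + -ation (suffix) = 4 morpheme(s)

4 morphemes


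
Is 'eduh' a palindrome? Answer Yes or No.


Forward: 'eduh'
Reversed: 'hude'
They differ.

No


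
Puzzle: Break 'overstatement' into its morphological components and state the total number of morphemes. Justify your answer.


Step 1: Identify prefix: 'over' (meaning: excessively)
Step 2: Identify root: 'state'
Step 3: Identify suffix(es): 'ment'
Decomposition: over- (prefix: excessively) + state (root) + -ment (suffix: action/result)
Total morphemes: 3

3 morphemes (over- (prefix: excessively) + state (root) + -ment (suffix: action/result))


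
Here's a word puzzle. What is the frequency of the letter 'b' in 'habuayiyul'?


Letter 'b' in 'habuayiyul': found at position(s) 3 = 1 occurrence(s).

1


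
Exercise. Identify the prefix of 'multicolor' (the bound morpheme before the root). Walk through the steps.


The word 'multicolor' = 'multi' (prefix) + 'color' (root). The prefix is 'multi'.

multi


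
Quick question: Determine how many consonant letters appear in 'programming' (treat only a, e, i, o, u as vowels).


Consonants in 'programming': p, r, g, r, m, m, n, g = 8 consonants.

8


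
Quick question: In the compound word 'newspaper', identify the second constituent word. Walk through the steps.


Split 'newspaper' into 'news' + 'paper'. The second part is 'paper'.

paper


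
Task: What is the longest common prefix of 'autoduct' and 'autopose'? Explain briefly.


Compare from the start: 4 characters match: 'auto'. Mismatch at position 5: 'd' vs 'p'.

auto


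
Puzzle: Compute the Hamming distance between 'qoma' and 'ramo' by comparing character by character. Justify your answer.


Alignment:
Position 1: 'q' vs 'r' = DIFFER
Position 2: 'o' vs 'a' = DIFFER
Position 3: 'm' vs 'm' = match
Position 4: 'a' vs 'o' = DIFFER
Total differences: 3

3


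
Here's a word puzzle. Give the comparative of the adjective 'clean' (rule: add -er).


Apply comparative formation (add -er): 'clean' -> 'cleaner'.

cleaner


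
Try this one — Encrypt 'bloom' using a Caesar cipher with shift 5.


Shift each letter by 5: b -> g, l -> q, o -> t, o -> t, m -> r. Result: 'gqttr'.

gqttr


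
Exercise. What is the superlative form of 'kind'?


Apply superlative formation (add -est): 'kind' -> 'kindest'.

kindest


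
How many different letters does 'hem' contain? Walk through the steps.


Unique letters in 'hem': {e, h, m} = 3 distinct letters.

3


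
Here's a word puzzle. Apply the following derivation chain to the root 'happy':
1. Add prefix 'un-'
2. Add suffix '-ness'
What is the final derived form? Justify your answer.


Step 1: Add prefix 'un-' to 'happy' = 'unhappy'
Step 2: Add suffix '-ness' to 'unhappy' = 'unhappiness'

unhappiness


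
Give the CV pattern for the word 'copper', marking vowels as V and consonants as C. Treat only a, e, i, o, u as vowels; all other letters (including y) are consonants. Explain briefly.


Letter mapping: c = C, o = V, p = C, p = C, e = V, r = C.

CVCCVC


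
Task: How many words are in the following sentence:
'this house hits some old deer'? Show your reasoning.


Split into words: this | house | hits | some | old | deer = 6 words.

6


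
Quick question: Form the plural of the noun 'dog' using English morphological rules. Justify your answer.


Apply rule: Add -s. 'dog' becomes 'dogs'.

dogs


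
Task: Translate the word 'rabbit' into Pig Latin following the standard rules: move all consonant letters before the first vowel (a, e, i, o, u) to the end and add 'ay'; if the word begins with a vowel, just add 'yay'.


'rabbit': move consonant cluster 'r' to end and add 'ay': 'abbitray'.

abbitray


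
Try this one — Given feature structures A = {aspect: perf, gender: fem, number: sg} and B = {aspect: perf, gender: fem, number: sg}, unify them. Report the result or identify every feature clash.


Compare features:
aspect: A=perf vs B=perf -> unified: perf
gender: A=fem vs B=fem -> unified: fem
number: A=sg vs B=sg -> unified: sg
No clashes found.

Unified: {aspect: perf, gender: fem, number: sg}


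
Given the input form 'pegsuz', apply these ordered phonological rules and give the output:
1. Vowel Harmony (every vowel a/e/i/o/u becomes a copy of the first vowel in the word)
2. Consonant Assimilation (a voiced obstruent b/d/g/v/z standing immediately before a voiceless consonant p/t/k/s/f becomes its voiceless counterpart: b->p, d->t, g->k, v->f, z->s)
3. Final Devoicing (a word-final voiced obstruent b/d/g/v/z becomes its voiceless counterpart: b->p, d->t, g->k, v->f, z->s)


Starting form: 'pegsuz'
Rule 1: Vowel Harmony: all vowels become 'e' (matching first vowel). 'pegsuz' -> 'pegsez'
Rule 2: Consonant Assimilation: voiced obstruent before voiceless consonant becomes voiceless ('gs' -> 'ks'). 'pegsez' -> 'peksez'
Rule 3: Final Devoicing: word-final voiced obstruent 'z' becomes voiceless 's'. 'peksez' -> 'pekses'
Final form: 'pekses'

pekses


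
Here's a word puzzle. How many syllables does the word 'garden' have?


Break 'garden' into syllables: gar-den -> gar | den = 2 syllables

2 syllables


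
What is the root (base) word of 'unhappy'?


Remove prefix 'un' from 'unhappy' to get root 'happy'.

happy


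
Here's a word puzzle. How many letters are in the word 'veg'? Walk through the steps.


Spell out 'veg' and number each letter: v(1), e(2), g(3). Total: 3 letters.

3


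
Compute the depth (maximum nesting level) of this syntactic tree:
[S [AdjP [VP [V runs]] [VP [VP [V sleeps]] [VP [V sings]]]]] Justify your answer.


Count bracket nesting levels:
'[' at pos 0: depth = 1
'[' at pos 3: depth = 2
'[' at pos 9: depth = 3
'[' at pos 13: depth = 4
'[' at pos 23: depth = 3
'[' at pos 27: depth = 4
'[' at pos 31: depth = 5
'[' at pos 43: depth = 4
'[' at pos 47: depth = 5
Maximum depth reached: 5

5


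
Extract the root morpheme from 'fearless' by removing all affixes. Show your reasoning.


Remove suffix '-less' from 'fearless' to get root 'fear'.

fear


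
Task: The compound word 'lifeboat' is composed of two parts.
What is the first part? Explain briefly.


Split 'lifeboat' into 'life' + 'boat'. The first part is 'life'.

life


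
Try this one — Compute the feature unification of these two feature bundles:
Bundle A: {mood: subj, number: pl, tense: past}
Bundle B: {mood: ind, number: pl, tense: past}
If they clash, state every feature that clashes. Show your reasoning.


Compare features:
mood: A=subj vs B=ind -> CLASH
number: A=pl vs B=pl -> unified: pl
tense: A=past vs B=past -> unified: past
Clash detected on feature 'mood' (subj vs ind); unification fails.

CLASH on 'mood' (subj vs ind)


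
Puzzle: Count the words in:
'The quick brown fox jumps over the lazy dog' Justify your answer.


Split into words: The | quick | brown | fox | jumps | over | the | lazy | dog = 9 words.

9


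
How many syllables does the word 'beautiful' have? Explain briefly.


Break 'beautiful' into syllables: beau-ti-ful -> beau | ti | ful = 3 syllables

3 syllables


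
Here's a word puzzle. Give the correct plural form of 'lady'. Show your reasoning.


Apply rule: Change -y to -ies (consonant + y). 'lady' becomes 'ladies'.

ladies


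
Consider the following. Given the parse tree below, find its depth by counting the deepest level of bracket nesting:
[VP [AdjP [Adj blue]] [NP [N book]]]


Count bracket nesting levels:
'[' at pos 0: depth = 1
'[' at pos 4: depth = 2
'[' at pos 10: depth = 3
'[' at pos 22: depth = 2
'[' at pos 26: depth = 3
Maximum depth reached: 3

3


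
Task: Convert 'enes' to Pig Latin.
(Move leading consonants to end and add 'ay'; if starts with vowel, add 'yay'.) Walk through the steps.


'enes' starts with a vowel, so add 'yay': 'enesyay'.

enesyay


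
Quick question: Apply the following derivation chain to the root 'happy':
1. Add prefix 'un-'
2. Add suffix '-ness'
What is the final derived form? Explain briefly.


Step 1: Add prefix 'un-' to 'happy' = 'unhappy'
Step 2: Add suffix '-ness' to 'unhappy' = 'unhappiness'

unhappiness


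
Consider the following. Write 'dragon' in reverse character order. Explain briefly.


Reverse 'dragon' character by character: 'nogard'.

nogard


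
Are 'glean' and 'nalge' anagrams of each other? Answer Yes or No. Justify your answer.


Sorted letters of 'glean': 'aegln'
Sorted letters of 'nalge': 'aegln'
They match.

Yes


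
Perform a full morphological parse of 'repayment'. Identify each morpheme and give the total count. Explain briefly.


Step 1: Identify prefix: 're' (meaning: again)
Step 2: Identify root: 'pay'
Step 3: Identify suffix(es): 'ment'
Decomposition: re- (prefix: again) + pay (root) + -ment (suffix: action/result)
Total morphemes: 3

3 morphemes (re- (prefix: again) + pay (root) + -ment (suffix: action/result))


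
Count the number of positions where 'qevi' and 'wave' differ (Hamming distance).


Alignment:
Position 1: 'q' vs 'w' = DIFFER
Position 2: 'e' vs 'a' = DIFFER
Position 3: 'v' vs 'v' = match
Position 4: 'i' vs 'e' = DIFFER
Total differences: 3

3


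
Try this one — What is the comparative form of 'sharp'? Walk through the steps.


Apply comparative formation (add -er): 'sharp' -> 'sharper'.

sharper


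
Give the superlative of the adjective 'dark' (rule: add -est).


Apply superlative formation (add -est): 'dark' -> 'darkest'.

darkest


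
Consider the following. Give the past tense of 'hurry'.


Apply rule: Change -y to -ied. 'hurry' becomes 'hurried'.

hurried


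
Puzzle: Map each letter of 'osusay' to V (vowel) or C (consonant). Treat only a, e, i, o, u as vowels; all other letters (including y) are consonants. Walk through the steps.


Letter mapping: o = V, s = C, u = V, s = C, a = V, y = C.

VCVCVC


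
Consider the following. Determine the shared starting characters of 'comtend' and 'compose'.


Compare from the start: 3 characters match: 'com'. Mismatch at position 4: 't' vs 'p'.

com


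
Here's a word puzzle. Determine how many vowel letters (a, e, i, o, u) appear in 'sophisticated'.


Vowels in 'sophisticated': o, i, i, a, e = 5 vowels.

5


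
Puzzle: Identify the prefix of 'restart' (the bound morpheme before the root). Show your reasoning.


The word 'restart' = 're' (prefix) + 'start' (root). The prefix is 're'.

re


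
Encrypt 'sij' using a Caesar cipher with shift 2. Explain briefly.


Shift each letter by 2: s -> u, i -> k, j -> l. Result: 'ukl'.

ukl


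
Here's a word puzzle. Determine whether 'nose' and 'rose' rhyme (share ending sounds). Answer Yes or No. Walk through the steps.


Rime (stressed vowel + following sounds) of 'nose': -ose = /oʊz/
Rime of 'rose': -ose = /oʊz/
/oʊz/ and /oʊz/ are the same ending sound, so the words rhyme.

Yes


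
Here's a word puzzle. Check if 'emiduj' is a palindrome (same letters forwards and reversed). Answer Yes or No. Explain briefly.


Forward: 'emiduj'
Reversed: 'judime'
They differ.

No


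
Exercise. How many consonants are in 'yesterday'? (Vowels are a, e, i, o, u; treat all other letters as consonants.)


Consonants in 'yesterday': y, s, t, r, d, y = 6 consonants.

6


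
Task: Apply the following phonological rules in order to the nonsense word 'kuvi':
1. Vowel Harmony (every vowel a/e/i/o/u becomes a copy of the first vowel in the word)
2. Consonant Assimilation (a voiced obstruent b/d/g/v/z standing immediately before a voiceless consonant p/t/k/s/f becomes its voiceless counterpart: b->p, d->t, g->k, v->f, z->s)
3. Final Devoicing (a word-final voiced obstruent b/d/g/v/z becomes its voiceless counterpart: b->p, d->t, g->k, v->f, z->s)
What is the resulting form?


Starting form: 'kuvi'
Rule 1: Vowel Harmony: all vowels become 'u' (matching first vowel). 'kuvi' -> 'kuvu'
Rule 2: Consonant Assimilation: no voiced obstruent (b/d/g/v/z) stands immediately before a voiceless consonant (p/t/k/s/f). No change.
Rule 3: Final Devoicing: the word ends in the vowel 'u', not a consonant. No change.
Final form: 'kuvu'

kuvu


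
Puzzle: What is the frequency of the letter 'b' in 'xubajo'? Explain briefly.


Letter 'b' in 'xubajo': found at position(s) 3 = 1 occurrence(s).

1


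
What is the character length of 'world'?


Spell out 'world' and number each letter: w(1), o(2), r(3), l(4), d(5). Total: 5 letters.

5


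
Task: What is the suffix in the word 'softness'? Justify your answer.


The word 'softness' = 'soft' (root) + '-ness' (suffix). The suffix is '-ness'.

ness


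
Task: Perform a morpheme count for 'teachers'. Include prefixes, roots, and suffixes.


Decomposition: teach (root) + -er (suffix) + -s (plural) = 3 morpheme(s)

3 morphemes


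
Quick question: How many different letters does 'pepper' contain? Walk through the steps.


Unique letters in 'pepper': {e, p, r} = 3 distinct letters.

3


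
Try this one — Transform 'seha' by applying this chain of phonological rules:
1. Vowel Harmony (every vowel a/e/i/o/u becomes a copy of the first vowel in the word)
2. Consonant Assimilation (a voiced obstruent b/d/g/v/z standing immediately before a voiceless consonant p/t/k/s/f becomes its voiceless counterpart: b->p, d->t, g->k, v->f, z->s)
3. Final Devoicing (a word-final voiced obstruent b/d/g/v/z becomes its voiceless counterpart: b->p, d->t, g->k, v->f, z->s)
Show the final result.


Starting form: 'seha'
Rule 1: Vowel Harmony: all vowels become 'e' (matching first vowel). 'seha' -> 'sehe'
Rule 2: Consonant Assimilation: no voiced obstruent (b/d/g/v/z) stands immediately before a voiceless consonant (p/t/k/s/f). No change.
Rule 3: Final Devoicing: the word ends in the vowel 'e', not a consonant. No change.
Final form: 'sehe'

sehe


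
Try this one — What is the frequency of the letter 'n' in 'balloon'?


Letter 'n' in 'balloon': found at position(s) 7 = 1 occurrence(s).

1


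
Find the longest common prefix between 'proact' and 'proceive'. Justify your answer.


Compare from the start: 3 characters match: 'pro'. Mismatch at position 4: 'a' vs 'c'.

pro


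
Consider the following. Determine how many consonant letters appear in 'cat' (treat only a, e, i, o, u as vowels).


Consonants in 'cat': c, t = 2 consonants.

2


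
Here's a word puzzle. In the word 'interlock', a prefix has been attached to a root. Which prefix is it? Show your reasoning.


The word 'interlock' = 'inter' (prefix) + 'lock' (root). The prefix is 'inter'.

inter


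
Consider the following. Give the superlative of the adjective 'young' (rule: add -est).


Apply superlative formation (add -est): 'young' -> 'youngest'.

youngest


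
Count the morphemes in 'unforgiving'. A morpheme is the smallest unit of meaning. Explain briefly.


Decomposition: un- (prefix) + forgive (root) + -ing (suffix) = 3 morpheme(s)

3 morphemes


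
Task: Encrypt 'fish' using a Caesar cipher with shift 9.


Shift each letter by 9: f -> o, i -> r, s -> b, h -> q. Result: 'orbq'.

orbq


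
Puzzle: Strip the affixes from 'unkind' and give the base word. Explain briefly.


Remove prefix 'un' from 'unkind' to get root 'kind'.

kind


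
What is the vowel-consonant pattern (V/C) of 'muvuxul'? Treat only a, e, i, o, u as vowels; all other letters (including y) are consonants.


Letter mapping: m = C, u = V, v = C, u = V, x = C, u = V, l = C.

CVCVCVC


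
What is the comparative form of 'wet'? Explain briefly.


Apply comparative formation (double final consonant, add -er): 'wet' -> 'wetter'.

wetter
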